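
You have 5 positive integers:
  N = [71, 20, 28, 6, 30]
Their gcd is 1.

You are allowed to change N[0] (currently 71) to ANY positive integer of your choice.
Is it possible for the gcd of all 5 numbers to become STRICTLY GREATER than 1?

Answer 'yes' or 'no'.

Current gcd = 1
gcd of all OTHER numbers (without N[0]=71): gcd([20, 28, 6, 30]) = 2
The new gcd after any change is gcd(2, new_value).
This can be at most 2.
Since 2 > old gcd 1, the gcd CAN increase (e.g., set N[0] = 2).

Answer: yes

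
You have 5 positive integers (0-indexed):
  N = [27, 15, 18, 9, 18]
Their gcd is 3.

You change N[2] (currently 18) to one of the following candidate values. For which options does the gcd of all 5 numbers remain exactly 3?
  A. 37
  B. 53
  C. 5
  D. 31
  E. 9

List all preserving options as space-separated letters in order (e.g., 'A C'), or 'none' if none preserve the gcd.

Old gcd = 3; gcd of others (without N[2]) = 3
New gcd for candidate v: gcd(3, v). Preserves old gcd iff gcd(3, v) = 3.
  Option A: v=37, gcd(3,37)=1 -> changes
  Option B: v=53, gcd(3,53)=1 -> changes
  Option C: v=5, gcd(3,5)=1 -> changes
  Option D: v=31, gcd(3,31)=1 -> changes
  Option E: v=9, gcd(3,9)=3 -> preserves

Answer: E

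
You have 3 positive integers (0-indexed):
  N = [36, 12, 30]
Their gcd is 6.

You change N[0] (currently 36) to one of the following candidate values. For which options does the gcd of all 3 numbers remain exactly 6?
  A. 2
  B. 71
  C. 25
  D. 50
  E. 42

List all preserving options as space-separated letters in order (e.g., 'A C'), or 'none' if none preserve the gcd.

Answer: E

Derivation:
Old gcd = 6; gcd of others (without N[0]) = 6
New gcd for candidate v: gcd(6, v). Preserves old gcd iff gcd(6, v) = 6.
  Option A: v=2, gcd(6,2)=2 -> changes
  Option B: v=71, gcd(6,71)=1 -> changes
  Option C: v=25, gcd(6,25)=1 -> changes
  Option D: v=50, gcd(6,50)=2 -> changes
  Option E: v=42, gcd(6,42)=6 -> preserves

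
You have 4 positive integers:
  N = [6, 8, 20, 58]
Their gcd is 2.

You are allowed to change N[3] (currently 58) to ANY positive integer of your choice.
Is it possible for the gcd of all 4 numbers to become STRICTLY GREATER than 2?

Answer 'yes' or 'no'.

Current gcd = 2
gcd of all OTHER numbers (without N[3]=58): gcd([6, 8, 20]) = 2
The new gcd after any change is gcd(2, new_value).
This can be at most 2.
Since 2 = old gcd 2, the gcd can only stay the same or decrease.

Answer: no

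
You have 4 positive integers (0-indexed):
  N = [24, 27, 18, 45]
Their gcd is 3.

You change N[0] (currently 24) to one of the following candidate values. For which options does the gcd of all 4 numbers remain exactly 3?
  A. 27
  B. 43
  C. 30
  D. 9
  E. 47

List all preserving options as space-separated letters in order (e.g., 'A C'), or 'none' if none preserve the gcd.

Old gcd = 3; gcd of others (without N[0]) = 9
New gcd for candidate v: gcd(9, v). Preserves old gcd iff gcd(9, v) = 3.
  Option A: v=27, gcd(9,27)=9 -> changes
  Option B: v=43, gcd(9,43)=1 -> changes
  Option C: v=30, gcd(9,30)=3 -> preserves
  Option D: v=9, gcd(9,9)=9 -> changes
  Option E: v=47, gcd(9,47)=1 -> changes

Answer: C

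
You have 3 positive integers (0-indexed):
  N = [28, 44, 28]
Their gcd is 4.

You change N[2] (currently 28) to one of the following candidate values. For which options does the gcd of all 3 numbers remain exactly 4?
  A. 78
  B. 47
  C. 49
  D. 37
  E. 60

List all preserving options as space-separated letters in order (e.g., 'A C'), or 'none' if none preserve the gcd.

Old gcd = 4; gcd of others (without N[2]) = 4
New gcd for candidate v: gcd(4, v). Preserves old gcd iff gcd(4, v) = 4.
  Option A: v=78, gcd(4,78)=2 -> changes
  Option B: v=47, gcd(4,47)=1 -> changes
  Option C: v=49, gcd(4,49)=1 -> changes
  Option D: v=37, gcd(4,37)=1 -> changes
  Option E: v=60, gcd(4,60)=4 -> preserves

Answer: E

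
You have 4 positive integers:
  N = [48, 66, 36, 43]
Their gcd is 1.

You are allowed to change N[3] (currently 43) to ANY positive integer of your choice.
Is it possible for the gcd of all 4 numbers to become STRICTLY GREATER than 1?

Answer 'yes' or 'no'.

Current gcd = 1
gcd of all OTHER numbers (without N[3]=43): gcd([48, 66, 36]) = 6
The new gcd after any change is gcd(6, new_value).
This can be at most 6.
Since 6 > old gcd 1, the gcd CAN increase (e.g., set N[3] = 6).

Answer: yes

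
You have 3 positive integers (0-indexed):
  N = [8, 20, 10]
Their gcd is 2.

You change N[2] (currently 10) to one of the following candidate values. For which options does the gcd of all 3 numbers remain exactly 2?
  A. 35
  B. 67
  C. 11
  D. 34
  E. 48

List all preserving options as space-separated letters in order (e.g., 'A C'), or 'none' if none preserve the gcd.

Old gcd = 2; gcd of others (without N[2]) = 4
New gcd for candidate v: gcd(4, v). Preserves old gcd iff gcd(4, v) = 2.
  Option A: v=35, gcd(4,35)=1 -> changes
  Option B: v=67, gcd(4,67)=1 -> changes
  Option C: v=11, gcd(4,11)=1 -> changes
  Option D: v=34, gcd(4,34)=2 -> preserves
  Option E: v=48, gcd(4,48)=4 -> changes

Answer: D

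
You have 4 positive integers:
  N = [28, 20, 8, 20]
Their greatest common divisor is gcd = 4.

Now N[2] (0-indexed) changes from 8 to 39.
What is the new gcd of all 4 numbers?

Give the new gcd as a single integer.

Numbers: [28, 20, 8, 20], gcd = 4
Change: index 2, 8 -> 39
gcd of the OTHER numbers (without index 2): gcd([28, 20, 20]) = 4
New gcd = gcd(g_others, new_val) = gcd(4, 39) = 1

Answer: 1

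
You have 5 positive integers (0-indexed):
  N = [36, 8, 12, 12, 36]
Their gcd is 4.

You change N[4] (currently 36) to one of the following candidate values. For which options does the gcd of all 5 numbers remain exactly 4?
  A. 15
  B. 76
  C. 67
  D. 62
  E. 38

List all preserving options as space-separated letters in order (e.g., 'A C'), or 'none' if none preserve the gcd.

Answer: B

Derivation:
Old gcd = 4; gcd of others (without N[4]) = 4
New gcd for candidate v: gcd(4, v). Preserves old gcd iff gcd(4, v) = 4.
  Option A: v=15, gcd(4,15)=1 -> changes
  Option B: v=76, gcd(4,76)=4 -> preserves
  Option C: v=67, gcd(4,67)=1 -> changes
  Option D: v=62, gcd(4,62)=2 -> changes
  Option E: v=38, gcd(4,38)=2 -> changes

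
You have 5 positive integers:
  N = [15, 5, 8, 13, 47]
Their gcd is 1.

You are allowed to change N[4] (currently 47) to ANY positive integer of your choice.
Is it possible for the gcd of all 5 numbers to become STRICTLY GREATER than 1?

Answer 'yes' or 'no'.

Current gcd = 1
gcd of all OTHER numbers (without N[4]=47): gcd([15, 5, 8, 13]) = 1
The new gcd after any change is gcd(1, new_value).
This can be at most 1.
Since 1 = old gcd 1, the gcd can only stay the same or decrease.

Answer: no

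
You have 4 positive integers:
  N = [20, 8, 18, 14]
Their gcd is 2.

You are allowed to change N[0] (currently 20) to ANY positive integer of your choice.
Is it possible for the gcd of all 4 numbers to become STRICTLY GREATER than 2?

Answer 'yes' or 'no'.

Current gcd = 2
gcd of all OTHER numbers (without N[0]=20): gcd([8, 18, 14]) = 2
The new gcd after any change is gcd(2, new_value).
This can be at most 2.
Since 2 = old gcd 2, the gcd can only stay the same or decrease.

Answer: no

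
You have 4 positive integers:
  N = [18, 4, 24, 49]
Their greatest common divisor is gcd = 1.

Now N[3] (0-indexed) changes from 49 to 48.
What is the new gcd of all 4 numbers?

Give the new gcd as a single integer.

Numbers: [18, 4, 24, 49], gcd = 1
Change: index 3, 49 -> 48
gcd of the OTHER numbers (without index 3): gcd([18, 4, 24]) = 2
New gcd = gcd(g_others, new_val) = gcd(2, 48) = 2

Answer: 2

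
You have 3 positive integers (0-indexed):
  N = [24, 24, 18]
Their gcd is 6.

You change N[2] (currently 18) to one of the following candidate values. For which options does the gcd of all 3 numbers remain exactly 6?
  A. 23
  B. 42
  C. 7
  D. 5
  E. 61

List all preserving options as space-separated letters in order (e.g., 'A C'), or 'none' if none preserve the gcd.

Old gcd = 6; gcd of others (without N[2]) = 24
New gcd for candidate v: gcd(24, v). Preserves old gcd iff gcd(24, v) = 6.
  Option A: v=23, gcd(24,23)=1 -> changes
  Option B: v=42, gcd(24,42)=6 -> preserves
  Option C: v=7, gcd(24,7)=1 -> changes
  Option D: v=5, gcd(24,5)=1 -> changes
  Option E: v=61, gcd(24,61)=1 -> changes

Answer: B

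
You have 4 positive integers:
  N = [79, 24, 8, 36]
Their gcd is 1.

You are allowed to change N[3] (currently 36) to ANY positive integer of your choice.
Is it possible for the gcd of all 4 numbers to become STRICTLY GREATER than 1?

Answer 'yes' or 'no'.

Answer: no

Derivation:
Current gcd = 1
gcd of all OTHER numbers (without N[3]=36): gcd([79, 24, 8]) = 1
The new gcd after any change is gcd(1, new_value).
This can be at most 1.
Since 1 = old gcd 1, the gcd can only stay the same or decrease.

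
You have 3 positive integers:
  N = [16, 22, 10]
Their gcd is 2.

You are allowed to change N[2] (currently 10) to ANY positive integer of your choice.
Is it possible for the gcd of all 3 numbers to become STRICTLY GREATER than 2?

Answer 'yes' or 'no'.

Current gcd = 2
gcd of all OTHER numbers (without N[2]=10): gcd([16, 22]) = 2
The new gcd after any change is gcd(2, new_value).
This can be at most 2.
Since 2 = old gcd 2, the gcd can only stay the same or decrease.

Answer: no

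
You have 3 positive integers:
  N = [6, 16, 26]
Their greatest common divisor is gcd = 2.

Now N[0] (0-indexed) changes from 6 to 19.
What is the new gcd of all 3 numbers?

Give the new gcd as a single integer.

Numbers: [6, 16, 26], gcd = 2
Change: index 0, 6 -> 19
gcd of the OTHER numbers (without index 0): gcd([16, 26]) = 2
New gcd = gcd(g_others, new_val) = gcd(2, 19) = 1

Answer: 1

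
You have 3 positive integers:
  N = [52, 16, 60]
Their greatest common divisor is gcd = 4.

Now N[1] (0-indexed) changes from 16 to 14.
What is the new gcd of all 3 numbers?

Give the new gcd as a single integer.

Answer: 2

Derivation:
Numbers: [52, 16, 60], gcd = 4
Change: index 1, 16 -> 14
gcd of the OTHER numbers (without index 1): gcd([52, 60]) = 4
New gcd = gcd(g_others, new_val) = gcd(4, 14) = 2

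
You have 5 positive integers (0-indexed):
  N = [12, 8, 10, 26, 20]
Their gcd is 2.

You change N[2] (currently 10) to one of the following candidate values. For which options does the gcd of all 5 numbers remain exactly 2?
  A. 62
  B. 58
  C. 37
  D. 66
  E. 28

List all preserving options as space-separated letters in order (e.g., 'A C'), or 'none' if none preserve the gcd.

Answer: A B D E

Derivation:
Old gcd = 2; gcd of others (without N[2]) = 2
New gcd for candidate v: gcd(2, v). Preserves old gcd iff gcd(2, v) = 2.
  Option A: v=62, gcd(2,62)=2 -> preserves
  Option B: v=58, gcd(2,58)=2 -> preserves
  Option C: v=37, gcd(2,37)=1 -> changes
  Option D: v=66, gcd(2,66)=2 -> preserves
  Option E: v=28, gcd(2,28)=2 -> preserves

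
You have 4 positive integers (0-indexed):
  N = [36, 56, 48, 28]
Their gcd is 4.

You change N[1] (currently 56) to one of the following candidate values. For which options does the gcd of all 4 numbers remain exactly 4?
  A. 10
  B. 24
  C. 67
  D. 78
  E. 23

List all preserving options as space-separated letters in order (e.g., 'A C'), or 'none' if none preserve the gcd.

Answer: B

Derivation:
Old gcd = 4; gcd of others (without N[1]) = 4
New gcd for candidate v: gcd(4, v). Preserves old gcd iff gcd(4, v) = 4.
  Option A: v=10, gcd(4,10)=2 -> changes
  Option B: v=24, gcd(4,24)=4 -> preserves
  Option C: v=67, gcd(4,67)=1 -> changes
  Option D: v=78, gcd(4,78)=2 -> changes
  Option E: v=23, gcd(4,23)=1 -> changes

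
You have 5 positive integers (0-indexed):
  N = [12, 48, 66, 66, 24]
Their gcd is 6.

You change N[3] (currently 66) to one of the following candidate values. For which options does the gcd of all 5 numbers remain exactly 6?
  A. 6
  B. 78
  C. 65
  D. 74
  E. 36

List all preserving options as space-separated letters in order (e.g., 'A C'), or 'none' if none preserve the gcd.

Answer: A B E

Derivation:
Old gcd = 6; gcd of others (without N[3]) = 6
New gcd for candidate v: gcd(6, v). Preserves old gcd iff gcd(6, v) = 6.
  Option A: v=6, gcd(6,6)=6 -> preserves
  Option B: v=78, gcd(6,78)=6 -> preserves
  Option C: v=65, gcd(6,65)=1 -> changes
  Option D: v=74, gcd(6,74)=2 -> changes
  Option E: v=36, gcd(6,36)=6 -> preserves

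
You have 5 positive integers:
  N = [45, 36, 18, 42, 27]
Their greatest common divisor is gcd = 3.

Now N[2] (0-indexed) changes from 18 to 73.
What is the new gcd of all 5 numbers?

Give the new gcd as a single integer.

Numbers: [45, 36, 18, 42, 27], gcd = 3
Change: index 2, 18 -> 73
gcd of the OTHER numbers (without index 2): gcd([45, 36, 42, 27]) = 3
New gcd = gcd(g_others, new_val) = gcd(3, 73) = 1

Answer: 1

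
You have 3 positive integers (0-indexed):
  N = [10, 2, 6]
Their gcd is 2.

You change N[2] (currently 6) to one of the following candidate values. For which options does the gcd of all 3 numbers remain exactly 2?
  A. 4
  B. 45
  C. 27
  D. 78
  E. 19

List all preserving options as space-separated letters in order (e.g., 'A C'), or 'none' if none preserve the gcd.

Answer: A D

Derivation:
Old gcd = 2; gcd of others (without N[2]) = 2
New gcd for candidate v: gcd(2, v). Preserves old gcd iff gcd(2, v) = 2.
  Option A: v=4, gcd(2,4)=2 -> preserves
  Option B: v=45, gcd(2,45)=1 -> changes
  Option C: v=27, gcd(2,27)=1 -> changes
  Option D: v=78, gcd(2,78)=2 -> preserves
  Option E: v=19, gcd(2,19)=1 -> changes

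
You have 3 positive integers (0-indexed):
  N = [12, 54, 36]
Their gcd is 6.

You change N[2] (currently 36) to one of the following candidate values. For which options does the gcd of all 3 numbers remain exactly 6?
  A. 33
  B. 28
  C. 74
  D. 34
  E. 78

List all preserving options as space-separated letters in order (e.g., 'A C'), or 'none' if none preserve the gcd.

Old gcd = 6; gcd of others (without N[2]) = 6
New gcd for candidate v: gcd(6, v). Preserves old gcd iff gcd(6, v) = 6.
  Option A: v=33, gcd(6,33)=3 -> changes
  Option B: v=28, gcd(6,28)=2 -> changes
  Option C: v=74, gcd(6,74)=2 -> changes
  Option D: v=34, gcd(6,34)=2 -> changes
  Option E: v=78, gcd(6,78)=6 -> preserves

Answer: E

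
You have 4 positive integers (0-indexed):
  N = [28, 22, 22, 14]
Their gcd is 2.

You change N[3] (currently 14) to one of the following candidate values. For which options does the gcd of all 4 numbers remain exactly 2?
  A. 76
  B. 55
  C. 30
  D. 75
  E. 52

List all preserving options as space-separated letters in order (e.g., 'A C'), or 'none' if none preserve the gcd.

Old gcd = 2; gcd of others (without N[3]) = 2
New gcd for candidate v: gcd(2, v). Preserves old gcd iff gcd(2, v) = 2.
  Option A: v=76, gcd(2,76)=2 -> preserves
  Option B: v=55, gcd(2,55)=1 -> changes
  Option C: v=30, gcd(2,30)=2 -> preserves
  Option D: v=75, gcd(2,75)=1 -> changes
  Option E: v=52, gcd(2,52)=2 -> preserves

Answer: A C E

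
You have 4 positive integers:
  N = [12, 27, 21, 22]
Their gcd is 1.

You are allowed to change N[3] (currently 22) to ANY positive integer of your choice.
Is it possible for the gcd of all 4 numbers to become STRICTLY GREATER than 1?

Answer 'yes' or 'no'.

Current gcd = 1
gcd of all OTHER numbers (without N[3]=22): gcd([12, 27, 21]) = 3
The new gcd after any change is gcd(3, new_value).
This can be at most 3.
Since 3 > old gcd 1, the gcd CAN increase (e.g., set N[3] = 3).

Answer: yes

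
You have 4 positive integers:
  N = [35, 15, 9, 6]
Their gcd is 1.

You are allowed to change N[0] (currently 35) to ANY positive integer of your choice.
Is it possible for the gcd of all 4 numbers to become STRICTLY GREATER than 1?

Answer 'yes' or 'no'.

Current gcd = 1
gcd of all OTHER numbers (without N[0]=35): gcd([15, 9, 6]) = 3
The new gcd after any change is gcd(3, new_value).
This can be at most 3.
Since 3 > old gcd 1, the gcd CAN increase (e.g., set N[0] = 3).

Answer: yes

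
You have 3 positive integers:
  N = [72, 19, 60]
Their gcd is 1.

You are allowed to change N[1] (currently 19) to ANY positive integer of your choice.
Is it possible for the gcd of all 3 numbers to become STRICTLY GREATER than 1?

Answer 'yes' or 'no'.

Answer: yes

Derivation:
Current gcd = 1
gcd of all OTHER numbers (without N[1]=19): gcd([72, 60]) = 12
The new gcd after any change is gcd(12, new_value).
This can be at most 12.
Since 12 > old gcd 1, the gcd CAN increase (e.g., set N[1] = 12).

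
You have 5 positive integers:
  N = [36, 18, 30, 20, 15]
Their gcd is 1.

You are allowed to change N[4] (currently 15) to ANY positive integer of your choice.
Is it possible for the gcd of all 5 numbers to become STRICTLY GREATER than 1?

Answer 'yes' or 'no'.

Answer: yes

Derivation:
Current gcd = 1
gcd of all OTHER numbers (without N[4]=15): gcd([36, 18, 30, 20]) = 2
The new gcd after any change is gcd(2, new_value).
This can be at most 2.
Since 2 > old gcd 1, the gcd CAN increase (e.g., set N[4] = 2).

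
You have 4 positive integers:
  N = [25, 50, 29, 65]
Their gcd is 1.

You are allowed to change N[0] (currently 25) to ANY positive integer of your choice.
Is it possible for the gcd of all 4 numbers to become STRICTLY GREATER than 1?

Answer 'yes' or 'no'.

Answer: no

Derivation:
Current gcd = 1
gcd of all OTHER numbers (without N[0]=25): gcd([50, 29, 65]) = 1
The new gcd after any change is gcd(1, new_value).
This can be at most 1.
Since 1 = old gcd 1, the gcd can only stay the same or decrease.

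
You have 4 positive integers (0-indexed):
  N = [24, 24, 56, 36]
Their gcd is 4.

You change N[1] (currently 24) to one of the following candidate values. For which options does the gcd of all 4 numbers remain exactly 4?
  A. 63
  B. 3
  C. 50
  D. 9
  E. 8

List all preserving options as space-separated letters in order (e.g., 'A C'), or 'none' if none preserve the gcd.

Answer: E

Derivation:
Old gcd = 4; gcd of others (without N[1]) = 4
New gcd for candidate v: gcd(4, v). Preserves old gcd iff gcd(4, v) = 4.
  Option A: v=63, gcd(4,63)=1 -> changes
  Option B: v=3, gcd(4,3)=1 -> changes
  Option C: v=50, gcd(4,50)=2 -> changes
  Option D: v=9, gcd(4,9)=1 -> changes
  Option E: v=8, gcd(4,8)=4 -> preserves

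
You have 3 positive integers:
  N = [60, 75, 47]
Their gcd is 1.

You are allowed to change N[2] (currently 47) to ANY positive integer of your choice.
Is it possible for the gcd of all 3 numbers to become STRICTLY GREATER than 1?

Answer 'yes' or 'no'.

Current gcd = 1
gcd of all OTHER numbers (without N[2]=47): gcd([60, 75]) = 15
The new gcd after any change is gcd(15, new_value).
This can be at most 15.
Since 15 > old gcd 1, the gcd CAN increase (e.g., set N[2] = 15).

Answer: yes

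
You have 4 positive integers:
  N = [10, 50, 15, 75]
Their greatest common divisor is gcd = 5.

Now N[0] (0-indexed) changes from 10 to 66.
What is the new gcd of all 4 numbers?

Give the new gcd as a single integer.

Numbers: [10, 50, 15, 75], gcd = 5
Change: index 0, 10 -> 66
gcd of the OTHER numbers (without index 0): gcd([50, 15, 75]) = 5
New gcd = gcd(g_others, new_val) = gcd(5, 66) = 1

Answer: 1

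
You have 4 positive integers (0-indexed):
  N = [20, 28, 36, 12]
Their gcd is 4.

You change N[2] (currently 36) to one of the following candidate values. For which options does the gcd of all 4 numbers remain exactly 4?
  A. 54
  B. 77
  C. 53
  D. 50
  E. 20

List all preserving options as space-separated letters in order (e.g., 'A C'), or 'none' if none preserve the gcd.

Old gcd = 4; gcd of others (without N[2]) = 4
New gcd for candidate v: gcd(4, v). Preserves old gcd iff gcd(4, v) = 4.
  Option A: v=54, gcd(4,54)=2 -> changes
  Option B: v=77, gcd(4,77)=1 -> changes
  Option C: v=53, gcd(4,53)=1 -> changes
  Option D: v=50, gcd(4,50)=2 -> changes
  Option E: v=20, gcd(4,20)=4 -> preserves

Answer: E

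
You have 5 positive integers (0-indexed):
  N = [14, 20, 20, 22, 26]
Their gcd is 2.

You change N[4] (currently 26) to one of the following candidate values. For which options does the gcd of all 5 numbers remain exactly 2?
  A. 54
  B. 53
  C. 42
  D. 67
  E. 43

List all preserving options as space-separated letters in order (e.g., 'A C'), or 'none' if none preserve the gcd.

Old gcd = 2; gcd of others (without N[4]) = 2
New gcd for candidate v: gcd(2, v). Preserves old gcd iff gcd(2, v) = 2.
  Option A: v=54, gcd(2,54)=2 -> preserves
  Option B: v=53, gcd(2,53)=1 -> changes
  Option C: v=42, gcd(2,42)=2 -> preserves
  Option D: v=67, gcd(2,67)=1 -> changes
  Option E: v=43, gcd(2,43)=1 -> changes

Answer: A C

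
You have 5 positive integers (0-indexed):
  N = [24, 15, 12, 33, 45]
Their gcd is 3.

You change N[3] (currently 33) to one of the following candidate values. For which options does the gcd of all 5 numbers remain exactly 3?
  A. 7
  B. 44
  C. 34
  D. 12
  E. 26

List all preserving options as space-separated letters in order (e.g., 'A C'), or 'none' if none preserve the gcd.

Answer: D

Derivation:
Old gcd = 3; gcd of others (without N[3]) = 3
New gcd for candidate v: gcd(3, v). Preserves old gcd iff gcd(3, v) = 3.
  Option A: v=7, gcd(3,7)=1 -> changes
  Option B: v=44, gcd(3,44)=1 -> changes
  Option C: v=34, gcd(3,34)=1 -> changes
  Option D: v=12, gcd(3,12)=3 -> preserves
  Option E: v=26, gcd(3,26)=1 -> changes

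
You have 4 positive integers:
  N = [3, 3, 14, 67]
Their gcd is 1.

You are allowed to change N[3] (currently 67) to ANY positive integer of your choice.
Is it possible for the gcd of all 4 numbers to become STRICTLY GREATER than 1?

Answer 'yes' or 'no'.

Current gcd = 1
gcd of all OTHER numbers (without N[3]=67): gcd([3, 3, 14]) = 1
The new gcd after any change is gcd(1, new_value).
This can be at most 1.
Since 1 = old gcd 1, the gcd can only stay the same or decrease.

Answer: no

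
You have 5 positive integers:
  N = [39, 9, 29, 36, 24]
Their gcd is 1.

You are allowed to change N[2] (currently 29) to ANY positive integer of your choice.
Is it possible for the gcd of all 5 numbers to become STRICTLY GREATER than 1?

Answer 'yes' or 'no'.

Current gcd = 1
gcd of all OTHER numbers (without N[2]=29): gcd([39, 9, 36, 24]) = 3
The new gcd after any change is gcd(3, new_value).
This can be at most 3.
Since 3 > old gcd 1, the gcd CAN increase (e.g., set N[2] = 3).

Answer: yes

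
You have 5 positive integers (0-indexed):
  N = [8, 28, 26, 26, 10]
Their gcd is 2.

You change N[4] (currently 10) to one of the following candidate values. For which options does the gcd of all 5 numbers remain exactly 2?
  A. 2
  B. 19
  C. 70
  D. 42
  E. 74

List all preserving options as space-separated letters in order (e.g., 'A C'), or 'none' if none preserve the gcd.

Answer: A C D E

Derivation:
Old gcd = 2; gcd of others (without N[4]) = 2
New gcd for candidate v: gcd(2, v). Preserves old gcd iff gcd(2, v) = 2.
  Option A: v=2, gcd(2,2)=2 -> preserves
  Option B: v=19, gcd(2,19)=1 -> changes
  Option C: v=70, gcd(2,70)=2 -> preserves
  Option D: v=42, gcd(2,42)=2 -> preserves
  Option E: v=74, gcd(2,74)=2 -> preserves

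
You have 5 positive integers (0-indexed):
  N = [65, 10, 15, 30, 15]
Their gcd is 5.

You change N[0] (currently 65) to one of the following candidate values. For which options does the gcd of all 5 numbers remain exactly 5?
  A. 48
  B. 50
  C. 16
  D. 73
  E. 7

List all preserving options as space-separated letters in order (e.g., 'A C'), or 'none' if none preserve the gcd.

Answer: B

Derivation:
Old gcd = 5; gcd of others (without N[0]) = 5
New gcd for candidate v: gcd(5, v). Preserves old gcd iff gcd(5, v) = 5.
  Option A: v=48, gcd(5,48)=1 -> changes
  Option B: v=50, gcd(5,50)=5 -> preserves
  Option C: v=16, gcd(5,16)=1 -> changes
  Option D: v=73, gcd(5,73)=1 -> changes
  Option E: v=7, gcd(5,7)=1 -> changes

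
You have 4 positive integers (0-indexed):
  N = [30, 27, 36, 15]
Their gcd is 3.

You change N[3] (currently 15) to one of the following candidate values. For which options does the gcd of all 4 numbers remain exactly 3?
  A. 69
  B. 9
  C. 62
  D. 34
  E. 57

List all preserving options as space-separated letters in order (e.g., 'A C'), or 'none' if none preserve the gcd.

Old gcd = 3; gcd of others (without N[3]) = 3
New gcd for candidate v: gcd(3, v). Preserves old gcd iff gcd(3, v) = 3.
  Option A: v=69, gcd(3,69)=3 -> preserves
  Option B: v=9, gcd(3,9)=3 -> preserves
  Option C: v=62, gcd(3,62)=1 -> changes
  Option D: v=34, gcd(3,34)=1 -> changes
  Option E: v=57, gcd(3,57)=3 -> preserves

Answer: A B E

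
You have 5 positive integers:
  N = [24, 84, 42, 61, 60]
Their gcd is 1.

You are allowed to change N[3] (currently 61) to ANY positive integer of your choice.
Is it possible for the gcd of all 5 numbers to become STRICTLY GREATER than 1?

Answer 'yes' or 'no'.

Current gcd = 1
gcd of all OTHER numbers (without N[3]=61): gcd([24, 84, 42, 60]) = 6
The new gcd after any change is gcd(6, new_value).
This can be at most 6.
Since 6 > old gcd 1, the gcd CAN increase (e.g., set N[3] = 6).

Answer: yes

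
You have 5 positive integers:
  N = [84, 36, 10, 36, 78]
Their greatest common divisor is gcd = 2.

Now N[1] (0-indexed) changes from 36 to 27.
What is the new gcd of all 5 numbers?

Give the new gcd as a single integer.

Numbers: [84, 36, 10, 36, 78], gcd = 2
Change: index 1, 36 -> 27
gcd of the OTHER numbers (without index 1): gcd([84, 10, 36, 78]) = 2
New gcd = gcd(g_others, new_val) = gcd(2, 27) = 1

Answer: 1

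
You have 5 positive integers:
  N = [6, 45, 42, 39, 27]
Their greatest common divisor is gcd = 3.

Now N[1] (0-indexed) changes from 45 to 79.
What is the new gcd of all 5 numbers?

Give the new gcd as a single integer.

Answer: 1

Derivation:
Numbers: [6, 45, 42, 39, 27], gcd = 3
Change: index 1, 45 -> 79
gcd of the OTHER numbers (without index 1): gcd([6, 42, 39, 27]) = 3
New gcd = gcd(g_others, new_val) = gcd(3, 79) = 1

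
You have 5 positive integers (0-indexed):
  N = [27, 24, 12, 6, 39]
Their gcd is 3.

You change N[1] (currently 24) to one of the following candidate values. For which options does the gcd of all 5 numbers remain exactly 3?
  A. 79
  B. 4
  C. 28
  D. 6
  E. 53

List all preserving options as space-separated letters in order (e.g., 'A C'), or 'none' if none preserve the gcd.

Answer: D

Derivation:
Old gcd = 3; gcd of others (without N[1]) = 3
New gcd for candidate v: gcd(3, v). Preserves old gcd iff gcd(3, v) = 3.
  Option A: v=79, gcd(3,79)=1 -> changes
  Option B: v=4, gcd(3,4)=1 -> changes
  Option C: v=28, gcd(3,28)=1 -> changes
  Option D: v=6, gcd(3,6)=3 -> preserves
  Option E: v=53, gcd(3,53)=1 -> changes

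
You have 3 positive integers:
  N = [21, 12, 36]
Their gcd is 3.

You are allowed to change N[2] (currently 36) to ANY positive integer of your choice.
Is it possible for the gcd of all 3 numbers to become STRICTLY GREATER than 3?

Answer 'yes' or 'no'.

Current gcd = 3
gcd of all OTHER numbers (without N[2]=36): gcd([21, 12]) = 3
The new gcd after any change is gcd(3, new_value).
This can be at most 3.
Since 3 = old gcd 3, the gcd can only stay the same or decrease.

Answer: no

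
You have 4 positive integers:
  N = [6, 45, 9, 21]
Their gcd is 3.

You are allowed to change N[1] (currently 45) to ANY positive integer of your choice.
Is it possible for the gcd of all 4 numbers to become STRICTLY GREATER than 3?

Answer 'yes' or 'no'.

Current gcd = 3
gcd of all OTHER numbers (without N[1]=45): gcd([6, 9, 21]) = 3
The new gcd after any change is gcd(3, new_value).
This can be at most 3.
Since 3 = old gcd 3, the gcd can only stay the same or decrease.

Answer: no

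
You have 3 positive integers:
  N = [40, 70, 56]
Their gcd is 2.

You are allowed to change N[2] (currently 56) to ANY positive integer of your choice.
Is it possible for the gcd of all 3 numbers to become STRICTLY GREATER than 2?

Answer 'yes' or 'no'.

Current gcd = 2
gcd of all OTHER numbers (without N[2]=56): gcd([40, 70]) = 10
The new gcd after any change is gcd(10, new_value).
This can be at most 10.
Since 10 > old gcd 2, the gcd CAN increase (e.g., set N[2] = 10).

Answer: yes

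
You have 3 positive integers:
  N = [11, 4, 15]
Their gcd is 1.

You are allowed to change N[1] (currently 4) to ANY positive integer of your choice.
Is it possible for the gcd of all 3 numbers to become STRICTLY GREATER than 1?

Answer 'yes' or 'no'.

Current gcd = 1
gcd of all OTHER numbers (without N[1]=4): gcd([11, 15]) = 1
The new gcd after any change is gcd(1, new_value).
This can be at most 1.
Since 1 = old gcd 1, the gcd can only stay the same or decrease.

Answer: no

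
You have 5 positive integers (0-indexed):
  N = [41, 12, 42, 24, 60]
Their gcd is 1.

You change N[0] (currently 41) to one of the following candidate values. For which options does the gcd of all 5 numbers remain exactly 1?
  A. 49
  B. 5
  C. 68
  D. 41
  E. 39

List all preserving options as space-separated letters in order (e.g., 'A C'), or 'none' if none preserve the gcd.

Answer: A B D

Derivation:
Old gcd = 1; gcd of others (without N[0]) = 6
New gcd for candidate v: gcd(6, v). Preserves old gcd iff gcd(6, v) = 1.
  Option A: v=49, gcd(6,49)=1 -> preserves
  Option B: v=5, gcd(6,5)=1 -> preserves
  Option C: v=68, gcd(6,68)=2 -> changes
  Option D: v=41, gcd(6,41)=1 -> preserves
  Option E: v=39, gcd(6,39)=3 -> changes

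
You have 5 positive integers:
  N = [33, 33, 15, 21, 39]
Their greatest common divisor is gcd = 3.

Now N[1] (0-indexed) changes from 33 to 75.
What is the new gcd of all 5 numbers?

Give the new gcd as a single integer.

Answer: 3

Derivation:
Numbers: [33, 33, 15, 21, 39], gcd = 3
Change: index 1, 33 -> 75
gcd of the OTHER numbers (without index 1): gcd([33, 15, 21, 39]) = 3
New gcd = gcd(g_others, new_val) = gcd(3, 75) = 3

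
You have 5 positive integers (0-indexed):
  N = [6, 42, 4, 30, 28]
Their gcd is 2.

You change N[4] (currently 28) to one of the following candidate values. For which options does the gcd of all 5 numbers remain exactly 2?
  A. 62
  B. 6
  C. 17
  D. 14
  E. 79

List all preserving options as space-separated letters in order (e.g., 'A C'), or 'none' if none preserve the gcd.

Answer: A B D

Derivation:
Old gcd = 2; gcd of others (without N[4]) = 2
New gcd for candidate v: gcd(2, v). Preserves old gcd iff gcd(2, v) = 2.
  Option A: v=62, gcd(2,62)=2 -> preserves
  Option B: v=6, gcd(2,6)=2 -> preserves
  Option C: v=17, gcd(2,17)=1 -> changes
  Option D: v=14, gcd(2,14)=2 -> preserves
  Option E: v=79, gcd(2,79)=1 -> changes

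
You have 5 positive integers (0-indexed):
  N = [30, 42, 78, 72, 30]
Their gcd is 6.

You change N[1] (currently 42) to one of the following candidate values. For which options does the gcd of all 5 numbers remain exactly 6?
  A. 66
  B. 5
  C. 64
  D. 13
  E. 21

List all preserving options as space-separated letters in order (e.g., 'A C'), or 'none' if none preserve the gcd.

Answer: A

Derivation:
Old gcd = 6; gcd of others (without N[1]) = 6
New gcd for candidate v: gcd(6, v). Preserves old gcd iff gcd(6, v) = 6.
  Option A: v=66, gcd(6,66)=6 -> preserves
  Option B: v=5, gcd(6,5)=1 -> changes
  Option C: v=64, gcd(6,64)=2 -> changes
  Option D: v=13, gcd(6,13)=1 -> changes
  Option E: v=21, gcd(6,21)=3 -> changes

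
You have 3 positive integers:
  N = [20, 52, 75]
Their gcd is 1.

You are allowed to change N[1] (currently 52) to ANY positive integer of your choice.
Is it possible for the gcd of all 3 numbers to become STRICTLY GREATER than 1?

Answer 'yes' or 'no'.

Answer: yes

Derivation:
Current gcd = 1
gcd of all OTHER numbers (without N[1]=52): gcd([20, 75]) = 5
The new gcd after any change is gcd(5, new_value).
This can be at most 5.
Since 5 > old gcd 1, the gcd CAN increase (e.g., set N[1] = 5).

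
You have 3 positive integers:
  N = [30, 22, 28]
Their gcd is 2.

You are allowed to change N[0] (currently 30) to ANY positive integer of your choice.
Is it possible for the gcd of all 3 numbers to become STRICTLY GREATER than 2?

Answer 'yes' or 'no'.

Current gcd = 2
gcd of all OTHER numbers (without N[0]=30): gcd([22, 28]) = 2
The new gcd after any change is gcd(2, new_value).
This can be at most 2.
Since 2 = old gcd 2, the gcd can only stay the same or decrease.

Answer: no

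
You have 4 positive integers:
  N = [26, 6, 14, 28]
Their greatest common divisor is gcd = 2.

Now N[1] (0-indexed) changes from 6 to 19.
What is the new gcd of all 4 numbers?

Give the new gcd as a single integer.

Numbers: [26, 6, 14, 28], gcd = 2
Change: index 1, 6 -> 19
gcd of the OTHER numbers (without index 1): gcd([26, 14, 28]) = 2
New gcd = gcd(g_others, new_val) = gcd(2, 19) = 1

Answer: 1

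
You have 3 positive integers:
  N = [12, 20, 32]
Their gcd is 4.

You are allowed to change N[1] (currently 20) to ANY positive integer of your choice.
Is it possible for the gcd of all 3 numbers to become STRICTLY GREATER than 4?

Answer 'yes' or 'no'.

Current gcd = 4
gcd of all OTHER numbers (without N[1]=20): gcd([12, 32]) = 4
The new gcd after any change is gcd(4, new_value).
This can be at most 4.
Since 4 = old gcd 4, the gcd can only stay the same or decrease.

Answer: no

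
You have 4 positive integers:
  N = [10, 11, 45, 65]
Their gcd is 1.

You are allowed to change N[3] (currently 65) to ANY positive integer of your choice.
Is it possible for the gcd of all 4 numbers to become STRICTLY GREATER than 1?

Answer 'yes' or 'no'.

Current gcd = 1
gcd of all OTHER numbers (without N[3]=65): gcd([10, 11, 45]) = 1
The new gcd after any change is gcd(1, new_value).
This can be at most 1.
Since 1 = old gcd 1, the gcd can only stay the same or decrease.

Answer: no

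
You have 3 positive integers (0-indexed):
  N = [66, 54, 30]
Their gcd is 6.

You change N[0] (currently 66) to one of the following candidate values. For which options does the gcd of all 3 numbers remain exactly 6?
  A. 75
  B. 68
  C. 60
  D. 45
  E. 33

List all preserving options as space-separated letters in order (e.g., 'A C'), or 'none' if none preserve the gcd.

Old gcd = 6; gcd of others (without N[0]) = 6
New gcd for candidate v: gcd(6, v). Preserves old gcd iff gcd(6, v) = 6.
  Option A: v=75, gcd(6,75)=3 -> changes
  Option B: v=68, gcd(6,68)=2 -> changes
  Option C: v=60, gcd(6,60)=6 -> preserves
  Option D: v=45, gcd(6,45)=3 -> changes
  Option E: v=33, gcd(6,33)=3 -> changes

Answer: C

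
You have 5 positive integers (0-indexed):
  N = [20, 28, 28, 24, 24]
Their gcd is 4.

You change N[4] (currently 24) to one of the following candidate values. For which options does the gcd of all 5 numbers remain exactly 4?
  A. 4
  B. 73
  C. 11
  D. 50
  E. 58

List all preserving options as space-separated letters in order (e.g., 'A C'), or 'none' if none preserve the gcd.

Answer: A

Derivation:
Old gcd = 4; gcd of others (without N[4]) = 4
New gcd for candidate v: gcd(4, v). Preserves old gcd iff gcd(4, v) = 4.
  Option A: v=4, gcd(4,4)=4 -> preserves
  Option B: v=73, gcd(4,73)=1 -> changes
  Option C: v=11, gcd(4,11)=1 -> changes
  Option D: v=50, gcd(4,50)=2 -> changes
  Option E: v=58, gcd(4,58)=2 -> changes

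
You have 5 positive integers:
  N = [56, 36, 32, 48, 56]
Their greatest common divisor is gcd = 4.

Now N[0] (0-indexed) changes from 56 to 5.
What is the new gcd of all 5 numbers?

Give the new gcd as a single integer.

Numbers: [56, 36, 32, 48, 56], gcd = 4
Change: index 0, 56 -> 5
gcd of the OTHER numbers (without index 0): gcd([36, 32, 48, 56]) = 4
New gcd = gcd(g_others, new_val) = gcd(4, 5) = 1

Answer: 1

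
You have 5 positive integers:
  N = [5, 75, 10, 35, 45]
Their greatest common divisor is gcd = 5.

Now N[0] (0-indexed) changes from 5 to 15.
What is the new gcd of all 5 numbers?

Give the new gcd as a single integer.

Answer: 5

Derivation:
Numbers: [5, 75, 10, 35, 45], gcd = 5
Change: index 0, 5 -> 15
gcd of the OTHER numbers (without index 0): gcd([75, 10, 35, 45]) = 5
New gcd = gcd(g_others, new_val) = gcd(5, 15) = 5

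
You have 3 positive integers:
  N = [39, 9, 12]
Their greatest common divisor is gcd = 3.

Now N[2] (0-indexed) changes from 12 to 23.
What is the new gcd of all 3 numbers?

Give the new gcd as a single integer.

Numbers: [39, 9, 12], gcd = 3
Change: index 2, 12 -> 23
gcd of the OTHER numbers (without index 2): gcd([39, 9]) = 3
New gcd = gcd(g_others, new_val) = gcd(3, 23) = 1

Answer: 1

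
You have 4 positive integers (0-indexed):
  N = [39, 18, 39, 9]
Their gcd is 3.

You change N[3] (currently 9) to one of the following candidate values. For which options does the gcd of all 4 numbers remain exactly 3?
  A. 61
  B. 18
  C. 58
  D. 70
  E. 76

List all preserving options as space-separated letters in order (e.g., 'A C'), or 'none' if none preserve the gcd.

Answer: B

Derivation:
Old gcd = 3; gcd of others (without N[3]) = 3
New gcd for candidate v: gcd(3, v). Preserves old gcd iff gcd(3, v) = 3.
  Option A: v=61, gcd(3,61)=1 -> changes
  Option B: v=18, gcd(3,18)=3 -> preserves
  Option C: v=58, gcd(3,58)=1 -> changes
  Option D: v=70, gcd(3,70)=1 -> changes
  Option E: v=76, gcd(3,76)=1 -> changes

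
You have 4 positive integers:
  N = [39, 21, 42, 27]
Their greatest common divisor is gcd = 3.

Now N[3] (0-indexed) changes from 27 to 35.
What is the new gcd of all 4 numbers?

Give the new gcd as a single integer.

Numbers: [39, 21, 42, 27], gcd = 3
Change: index 3, 27 -> 35
gcd of the OTHER numbers (without index 3): gcd([39, 21, 42]) = 3
New gcd = gcd(g_others, new_val) = gcd(3, 35) = 1

Answer: 1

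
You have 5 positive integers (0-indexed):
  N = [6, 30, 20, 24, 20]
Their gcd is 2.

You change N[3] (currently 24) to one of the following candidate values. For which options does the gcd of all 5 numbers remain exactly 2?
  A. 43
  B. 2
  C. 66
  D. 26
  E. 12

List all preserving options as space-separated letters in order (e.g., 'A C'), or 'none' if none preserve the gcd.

Old gcd = 2; gcd of others (without N[3]) = 2
New gcd for candidate v: gcd(2, v). Preserves old gcd iff gcd(2, v) = 2.
  Option A: v=43, gcd(2,43)=1 -> changes
  Option B: v=2, gcd(2,2)=2 -> preserves
  Option C: v=66, gcd(2,66)=2 -> preserves
  Option D: v=26, gcd(2,26)=2 -> preserves
  Option E: v=12, gcd(2,12)=2 -> preserves

Answer: B C D E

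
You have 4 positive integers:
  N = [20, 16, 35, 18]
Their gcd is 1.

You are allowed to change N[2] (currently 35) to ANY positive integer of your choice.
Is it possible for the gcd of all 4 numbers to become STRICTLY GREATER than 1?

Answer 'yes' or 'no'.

Current gcd = 1
gcd of all OTHER numbers (without N[2]=35): gcd([20, 16, 18]) = 2
The new gcd after any change is gcd(2, new_value).
This can be at most 2.
Since 2 > old gcd 1, the gcd CAN increase (e.g., set N[2] = 2).

Answer: yes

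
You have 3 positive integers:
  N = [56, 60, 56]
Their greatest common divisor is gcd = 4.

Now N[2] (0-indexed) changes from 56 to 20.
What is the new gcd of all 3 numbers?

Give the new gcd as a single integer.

Answer: 4

Derivation:
Numbers: [56, 60, 56], gcd = 4
Change: index 2, 56 -> 20
gcd of the OTHER numbers (without index 2): gcd([56, 60]) = 4
New gcd = gcd(g_others, new_val) = gcd(4, 20) = 4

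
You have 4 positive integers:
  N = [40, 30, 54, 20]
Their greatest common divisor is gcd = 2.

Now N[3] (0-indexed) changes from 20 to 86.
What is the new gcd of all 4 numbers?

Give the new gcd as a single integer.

Numbers: [40, 30, 54, 20], gcd = 2
Change: index 3, 20 -> 86
gcd of the OTHER numbers (without index 3): gcd([40, 30, 54]) = 2
New gcd = gcd(g_others, new_val) = gcd(2, 86) = 2

Answer: 2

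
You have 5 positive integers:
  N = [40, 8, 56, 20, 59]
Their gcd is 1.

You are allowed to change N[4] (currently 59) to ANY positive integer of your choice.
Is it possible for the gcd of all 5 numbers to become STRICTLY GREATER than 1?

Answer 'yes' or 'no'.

Answer: yes

Derivation:
Current gcd = 1
gcd of all OTHER numbers (without N[4]=59): gcd([40, 8, 56, 20]) = 4
The new gcd after any change is gcd(4, new_value).
This can be at most 4.
Since 4 > old gcd 1, the gcd CAN increase (e.g., set N[4] = 4).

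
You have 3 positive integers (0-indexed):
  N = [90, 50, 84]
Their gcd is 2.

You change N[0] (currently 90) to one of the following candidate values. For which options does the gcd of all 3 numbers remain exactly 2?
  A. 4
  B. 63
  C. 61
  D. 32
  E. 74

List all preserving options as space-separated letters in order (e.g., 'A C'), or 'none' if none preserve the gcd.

Answer: A D E

Derivation:
Old gcd = 2; gcd of others (without N[0]) = 2
New gcd for candidate v: gcd(2, v). Preserves old gcd iff gcd(2, v) = 2.
  Option A: v=4, gcd(2,4)=2 -> preserves
  Option B: v=63, gcd(2,63)=1 -> changes
  Option C: v=61, gcd(2,61)=1 -> changes
  Option D: v=32, gcd(2,32)=2 -> preserves
  Option E: v=74, gcd(2,74)=2 -> preserves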